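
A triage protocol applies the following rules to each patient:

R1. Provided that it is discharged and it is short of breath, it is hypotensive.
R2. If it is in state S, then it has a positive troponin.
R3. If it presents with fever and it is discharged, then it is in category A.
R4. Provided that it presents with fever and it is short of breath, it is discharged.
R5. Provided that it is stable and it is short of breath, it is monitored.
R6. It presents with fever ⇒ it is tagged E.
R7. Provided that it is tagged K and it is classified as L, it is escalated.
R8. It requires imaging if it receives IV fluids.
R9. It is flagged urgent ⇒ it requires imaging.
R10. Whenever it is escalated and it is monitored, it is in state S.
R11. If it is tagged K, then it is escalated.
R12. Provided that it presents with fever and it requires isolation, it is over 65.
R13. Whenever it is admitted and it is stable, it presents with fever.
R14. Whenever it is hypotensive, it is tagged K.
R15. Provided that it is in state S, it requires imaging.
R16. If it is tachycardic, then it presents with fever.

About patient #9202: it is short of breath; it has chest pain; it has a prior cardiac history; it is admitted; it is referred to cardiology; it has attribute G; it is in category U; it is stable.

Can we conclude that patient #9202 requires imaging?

Yes

By R5 (it is stable, it is short of breath): it is monitored.
By R13 (it is admitted, it is stable): it presents with fever.
By R4 (it presents with fever, it is short of breath): it is discharged.
By R1 (it is discharged, it is short of breath): it is hypotensive.
By R14 (it is hypotensive): it is tagged K.
By R11 (it is tagged K): it is escalated.
By R10 (it is escalated, it is monitored): it is in state S.
By R15 (it is in state S): it requires imaging.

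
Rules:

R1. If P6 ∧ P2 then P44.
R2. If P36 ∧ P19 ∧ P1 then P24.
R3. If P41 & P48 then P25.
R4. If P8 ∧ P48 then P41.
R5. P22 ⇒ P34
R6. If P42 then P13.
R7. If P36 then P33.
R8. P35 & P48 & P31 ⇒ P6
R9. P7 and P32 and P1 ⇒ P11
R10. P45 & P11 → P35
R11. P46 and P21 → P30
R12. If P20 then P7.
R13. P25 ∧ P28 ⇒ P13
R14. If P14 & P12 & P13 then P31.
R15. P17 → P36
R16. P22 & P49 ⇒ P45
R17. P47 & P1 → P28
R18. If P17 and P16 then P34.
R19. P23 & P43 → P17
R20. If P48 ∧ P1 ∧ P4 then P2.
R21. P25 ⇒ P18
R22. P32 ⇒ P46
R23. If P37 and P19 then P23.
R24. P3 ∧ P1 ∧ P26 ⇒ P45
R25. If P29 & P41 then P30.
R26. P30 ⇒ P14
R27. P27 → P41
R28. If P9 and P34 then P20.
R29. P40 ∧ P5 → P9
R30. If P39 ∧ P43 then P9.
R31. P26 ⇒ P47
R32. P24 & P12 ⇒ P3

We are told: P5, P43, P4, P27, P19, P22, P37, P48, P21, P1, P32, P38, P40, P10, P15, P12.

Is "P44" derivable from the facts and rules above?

No

Forward chaining from the given facts derives: P34, P2, P46, P23, P41, P9, P25, P30, P17, P18, P14, P20, P7, P36, P24, P33, P11, P3.
The only rule concluding P44 is R1, which needs P6; that is never established.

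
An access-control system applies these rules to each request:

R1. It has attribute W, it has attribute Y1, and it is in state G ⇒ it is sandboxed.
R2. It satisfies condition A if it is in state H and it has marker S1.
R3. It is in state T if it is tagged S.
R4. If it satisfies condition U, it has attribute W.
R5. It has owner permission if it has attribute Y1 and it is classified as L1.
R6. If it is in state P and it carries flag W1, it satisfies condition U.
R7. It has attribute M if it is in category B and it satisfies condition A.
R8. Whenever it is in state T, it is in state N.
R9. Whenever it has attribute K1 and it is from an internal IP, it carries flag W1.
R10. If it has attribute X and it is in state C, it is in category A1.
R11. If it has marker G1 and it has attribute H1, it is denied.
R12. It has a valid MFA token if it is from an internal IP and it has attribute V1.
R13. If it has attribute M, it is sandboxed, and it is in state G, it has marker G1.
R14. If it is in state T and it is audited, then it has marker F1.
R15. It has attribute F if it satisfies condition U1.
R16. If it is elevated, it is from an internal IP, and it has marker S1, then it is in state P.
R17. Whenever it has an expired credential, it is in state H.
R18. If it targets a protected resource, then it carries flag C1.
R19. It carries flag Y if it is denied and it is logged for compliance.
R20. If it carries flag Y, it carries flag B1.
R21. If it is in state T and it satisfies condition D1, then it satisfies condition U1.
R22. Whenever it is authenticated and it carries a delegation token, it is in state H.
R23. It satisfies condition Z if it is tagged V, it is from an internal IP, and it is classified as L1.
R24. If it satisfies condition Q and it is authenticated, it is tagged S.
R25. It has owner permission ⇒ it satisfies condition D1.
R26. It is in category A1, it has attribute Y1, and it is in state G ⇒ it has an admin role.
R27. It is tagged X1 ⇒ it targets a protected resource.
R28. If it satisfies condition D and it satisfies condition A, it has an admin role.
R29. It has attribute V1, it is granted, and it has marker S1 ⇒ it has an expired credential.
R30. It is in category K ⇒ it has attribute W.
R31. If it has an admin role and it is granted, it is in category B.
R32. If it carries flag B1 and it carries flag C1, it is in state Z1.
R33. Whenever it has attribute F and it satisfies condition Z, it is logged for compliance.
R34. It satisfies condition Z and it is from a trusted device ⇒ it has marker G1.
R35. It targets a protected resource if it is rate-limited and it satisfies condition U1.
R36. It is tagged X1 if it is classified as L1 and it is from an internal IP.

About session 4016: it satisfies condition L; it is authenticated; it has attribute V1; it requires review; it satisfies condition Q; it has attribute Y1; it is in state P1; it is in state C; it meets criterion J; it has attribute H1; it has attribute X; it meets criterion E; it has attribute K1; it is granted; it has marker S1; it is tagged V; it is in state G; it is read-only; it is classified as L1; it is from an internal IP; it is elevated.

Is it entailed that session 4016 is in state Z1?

By R5 (it has attribute Y1, it is classified as L1): it has owner permission.
By R9 (it has attribute K1, it is from an internal IP): it carries flag W1.
By R10 (it has attribute X, it is in state C): it is in category A1.
By R16 (it is elevated, it is from an internal IP, it has marker S1): it is in state P.
By R23 (it is tagged V, it is from an internal IP, it is classified as L1): it satisfies condition Z.
By R24 (it satisfies condition Q, it is authenticated): it is tagged S.
By R25 (it has owner permission): it satisfies condition D1.
By R26 (it is in category A1, it has attribute Y1, it is in state G): it has an admin role.
By R29 (it has attribute V1, it is granted, it has marker S1): it has an expired credential.
By R31 (it has an admin role, it is granted): it is in category B.
By R36 (it is classified as L1, it is from an internal IP): it is tagged X1.
By R3 (it is tagged S): it is in state T.
By R6 (it is in state P, it carries flag W1): it satisfies condition U.
By R17 (it has an expired credential): it is in state H.
By R21 (it is in state T, it satisfies condition D1): it satisfies condition U1.
By R27 (it is tagged X1): it targets a protected resource.
By R2 (it is in state H, it has marker S1): it satisfies condition A.
By R4 (it satisfies condition U): it has attribute W.
By R7 (it is in category B, it satisfies condition A): it has attribute M.
By R15 (it satisfies condition U1): it has attribute F.
By R18 (it targets a protected resource): it carries flag C1.
By R33 (it has attribute F, it satisfies condition Z): it is logged for compliance.
By R1 (it has attribute W, it has attribute Y1, it is in state G): it is sandboxed.
By R13 (it has attribute M, it is sandboxed, it is in state G): it has marker G1.
By R11 (it has marker G1, it has attribute H1): it is denied.
By R19 (it is denied, it is logged for compliance): it carries flag Y.
By R20 (it carries flag Y): it carries flag B1.
By R32 (it carries flag B1, it carries flag C1): it is in state Z1.

Yes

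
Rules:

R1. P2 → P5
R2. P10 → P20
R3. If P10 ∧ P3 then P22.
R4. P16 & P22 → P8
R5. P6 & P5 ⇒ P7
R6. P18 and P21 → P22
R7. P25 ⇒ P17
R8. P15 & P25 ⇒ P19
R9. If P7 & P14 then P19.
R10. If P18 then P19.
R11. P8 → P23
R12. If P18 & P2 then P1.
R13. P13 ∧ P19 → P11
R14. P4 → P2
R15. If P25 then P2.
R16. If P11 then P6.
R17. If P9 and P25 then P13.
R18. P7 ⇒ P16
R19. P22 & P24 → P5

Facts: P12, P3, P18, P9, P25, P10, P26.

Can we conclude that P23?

Yes

P22  (by R3: P10, P3)
P19  (by R10: P18)
P2  (by R15: P25)
P13  (by R17: P9, P25)
P5  (by R1: P2)
P11  (by R13: P13, P19)
P6  (by R16: P11)
P7  (by R5: P6, P5)
P16  (by R18: P7)
P8  (by R4: P16, P22)
P23  (by R11: P8)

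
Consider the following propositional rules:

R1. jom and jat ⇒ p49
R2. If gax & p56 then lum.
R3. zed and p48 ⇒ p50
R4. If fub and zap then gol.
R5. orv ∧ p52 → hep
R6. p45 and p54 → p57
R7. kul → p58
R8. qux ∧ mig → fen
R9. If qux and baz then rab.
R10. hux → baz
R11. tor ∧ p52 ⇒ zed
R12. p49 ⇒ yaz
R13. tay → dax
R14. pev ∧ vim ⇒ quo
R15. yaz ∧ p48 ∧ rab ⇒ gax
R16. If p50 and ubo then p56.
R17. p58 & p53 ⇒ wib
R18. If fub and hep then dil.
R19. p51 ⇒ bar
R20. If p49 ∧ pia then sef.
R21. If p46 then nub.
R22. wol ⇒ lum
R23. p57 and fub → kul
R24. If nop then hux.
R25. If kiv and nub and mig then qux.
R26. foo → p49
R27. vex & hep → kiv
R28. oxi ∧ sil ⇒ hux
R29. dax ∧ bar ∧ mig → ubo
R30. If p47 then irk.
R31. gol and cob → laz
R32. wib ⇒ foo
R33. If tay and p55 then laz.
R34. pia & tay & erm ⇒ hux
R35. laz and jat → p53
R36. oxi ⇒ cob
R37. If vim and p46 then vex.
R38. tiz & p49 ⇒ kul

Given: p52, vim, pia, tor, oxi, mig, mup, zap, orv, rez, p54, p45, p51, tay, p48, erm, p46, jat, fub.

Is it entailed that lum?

Yes

gol  (by R4: fub, zap)
hep  (by R5: orv, p52)
p57  (by R6: p45, p54)
zed  (by R11: tor, p52)
dax  (by R13: tay)
bar  (by R19: p51)
nub  (by R21: p46)
kul  (by R23: p57, fub)
ubo  (by R29: dax, bar, mig)
hux  (by R34: pia, tay, erm)
cob  (by R36: oxi)
vex  (by R37: vim, p46)
p50  (by R3: zed, p48)
p58  (by R7: kul)
baz  (by R10: hux)
p56  (by R16: p50, ubo)
kiv  (by R27: vex, hep)
laz  (by R31: gol, cob)
p53  (by R35: laz, jat)
wib  (by R17: p58, p53)
qux  (by R25: kiv, nub, mig)
foo  (by R32: wib)
rab  (by R9: qux, baz)
p49  (by R26: foo)
yaz  (by R12: p49)
gax  (by R15: yaz, p48, rab)
lum  (by R2: gax, p56)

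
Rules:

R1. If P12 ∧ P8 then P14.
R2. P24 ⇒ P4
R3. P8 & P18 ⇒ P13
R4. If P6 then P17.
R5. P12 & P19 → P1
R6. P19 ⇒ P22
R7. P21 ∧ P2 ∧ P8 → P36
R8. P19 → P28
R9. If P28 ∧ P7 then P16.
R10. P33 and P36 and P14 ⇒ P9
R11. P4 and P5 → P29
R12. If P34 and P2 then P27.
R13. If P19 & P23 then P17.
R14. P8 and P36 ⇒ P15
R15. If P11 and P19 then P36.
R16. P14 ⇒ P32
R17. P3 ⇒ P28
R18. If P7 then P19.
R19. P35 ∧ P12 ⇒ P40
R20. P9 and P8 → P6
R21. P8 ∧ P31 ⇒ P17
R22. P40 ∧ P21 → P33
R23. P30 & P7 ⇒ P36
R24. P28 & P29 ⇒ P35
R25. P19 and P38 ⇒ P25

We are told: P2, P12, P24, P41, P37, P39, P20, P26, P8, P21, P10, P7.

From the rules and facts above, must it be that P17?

No

Forward chaining from the given facts derives: P14, P4, P36, P15, P32, P19, P1, P22, P28, P16.
Rules concluding P17: R4 needs P6; R13 needs P23; R21 needs P31 — none of these are established.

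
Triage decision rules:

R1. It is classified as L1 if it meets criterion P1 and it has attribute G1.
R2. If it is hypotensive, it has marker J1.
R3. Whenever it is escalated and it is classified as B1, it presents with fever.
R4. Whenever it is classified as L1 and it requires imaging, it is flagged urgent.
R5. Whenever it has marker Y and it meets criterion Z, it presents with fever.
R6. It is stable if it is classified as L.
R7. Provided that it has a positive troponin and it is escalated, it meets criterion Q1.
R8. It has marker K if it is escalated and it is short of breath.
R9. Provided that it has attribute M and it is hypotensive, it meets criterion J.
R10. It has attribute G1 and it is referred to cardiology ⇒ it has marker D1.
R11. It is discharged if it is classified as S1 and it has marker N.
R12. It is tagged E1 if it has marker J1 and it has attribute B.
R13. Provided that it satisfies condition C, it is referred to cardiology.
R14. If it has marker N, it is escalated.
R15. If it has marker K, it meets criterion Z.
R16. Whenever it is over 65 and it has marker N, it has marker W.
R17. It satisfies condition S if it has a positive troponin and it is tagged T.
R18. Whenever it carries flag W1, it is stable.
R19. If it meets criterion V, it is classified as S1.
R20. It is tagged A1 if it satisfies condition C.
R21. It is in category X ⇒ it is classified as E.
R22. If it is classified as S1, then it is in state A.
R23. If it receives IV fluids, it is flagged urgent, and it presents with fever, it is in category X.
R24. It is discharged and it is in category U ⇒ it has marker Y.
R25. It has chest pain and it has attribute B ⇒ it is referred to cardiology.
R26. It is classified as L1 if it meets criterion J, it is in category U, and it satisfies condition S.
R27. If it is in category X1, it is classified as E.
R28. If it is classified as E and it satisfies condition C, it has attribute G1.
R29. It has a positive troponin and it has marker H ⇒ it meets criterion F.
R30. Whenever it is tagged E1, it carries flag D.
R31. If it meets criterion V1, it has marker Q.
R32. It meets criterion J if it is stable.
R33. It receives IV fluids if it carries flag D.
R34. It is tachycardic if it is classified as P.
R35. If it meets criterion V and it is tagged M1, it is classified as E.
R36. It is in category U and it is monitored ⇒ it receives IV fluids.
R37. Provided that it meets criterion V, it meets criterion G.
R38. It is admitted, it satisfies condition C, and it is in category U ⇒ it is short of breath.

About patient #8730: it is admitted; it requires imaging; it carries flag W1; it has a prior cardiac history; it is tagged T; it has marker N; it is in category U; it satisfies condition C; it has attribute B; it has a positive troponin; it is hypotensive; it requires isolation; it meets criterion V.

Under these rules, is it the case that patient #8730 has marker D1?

By R2 (it is hypotensive): it has marker J1.
By R12 (it has marker J1, it has attribute B): it is tagged E1.
By R13 (it satisfies condition C): it is referred to cardiology.
By R14 (it has marker N): it is escalated.
By R17 (it has a positive troponin, it is tagged T): it satisfies condition S.
By R18 (it carries flag W1): it is stable.
By R19 (it meets criterion V): it is classified as S1.
By R30 (it is tagged E1): it carries flag D.
By R32 (it is stable): it meets criterion J.
By R33 (it carries flag D): it receives IV fluids.
By R38 (it is admitted, it satisfies condition C, it is in category U): it is short of breath.
By R8 (it is escalated, it is short of breath): it has marker K.
By R11 (it is classified as S1, it has marker N): it is discharged.
By R15 (it has marker K): it meets criterion Z.
By R24 (it is discharged, it is in category U): it has marker Y.
By R26 (it meets criterion J, it is in category U, it satisfies condition S): it is classified as L1.
By R4 (it is classified as L1, it requires imaging): it is flagged urgent.
By R5 (it has marker Y, it meets criterion Z): it presents with fever.
By R23 (it receives IV fluids, it is flagged urgent, it presents with fever): it is in category X.
By R21 (it is in category X): it is classified as E.
By R28 (it is classified as E, it satisfies condition C): it has attribute G1.
By R10 (it has attribute G1, it is referred to cardiology): it has marker D1.

Yes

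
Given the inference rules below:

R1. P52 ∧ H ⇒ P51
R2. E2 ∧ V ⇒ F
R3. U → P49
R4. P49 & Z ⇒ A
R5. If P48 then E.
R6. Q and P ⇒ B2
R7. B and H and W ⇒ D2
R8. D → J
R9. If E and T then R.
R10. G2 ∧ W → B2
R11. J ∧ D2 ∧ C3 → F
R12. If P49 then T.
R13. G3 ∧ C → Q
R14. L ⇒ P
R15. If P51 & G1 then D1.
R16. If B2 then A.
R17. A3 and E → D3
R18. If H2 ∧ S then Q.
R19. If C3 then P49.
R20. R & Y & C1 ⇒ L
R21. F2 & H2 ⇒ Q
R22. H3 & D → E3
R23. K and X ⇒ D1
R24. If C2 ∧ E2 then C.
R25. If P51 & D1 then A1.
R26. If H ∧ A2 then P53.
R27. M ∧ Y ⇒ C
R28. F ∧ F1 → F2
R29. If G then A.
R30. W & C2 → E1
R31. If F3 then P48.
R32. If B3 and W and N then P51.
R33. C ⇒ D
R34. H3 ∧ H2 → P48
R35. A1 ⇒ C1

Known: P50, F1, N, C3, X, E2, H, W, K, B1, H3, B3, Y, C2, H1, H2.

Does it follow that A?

Forward chaining from the given facts derives: P49, D1, C, E1, P51, D, P48, E, J, T, E3, A1, C1, R, L, P.
Rules concluding A: R4 needs Z; R16 needs B2; R29 needs G — none of these are established.

No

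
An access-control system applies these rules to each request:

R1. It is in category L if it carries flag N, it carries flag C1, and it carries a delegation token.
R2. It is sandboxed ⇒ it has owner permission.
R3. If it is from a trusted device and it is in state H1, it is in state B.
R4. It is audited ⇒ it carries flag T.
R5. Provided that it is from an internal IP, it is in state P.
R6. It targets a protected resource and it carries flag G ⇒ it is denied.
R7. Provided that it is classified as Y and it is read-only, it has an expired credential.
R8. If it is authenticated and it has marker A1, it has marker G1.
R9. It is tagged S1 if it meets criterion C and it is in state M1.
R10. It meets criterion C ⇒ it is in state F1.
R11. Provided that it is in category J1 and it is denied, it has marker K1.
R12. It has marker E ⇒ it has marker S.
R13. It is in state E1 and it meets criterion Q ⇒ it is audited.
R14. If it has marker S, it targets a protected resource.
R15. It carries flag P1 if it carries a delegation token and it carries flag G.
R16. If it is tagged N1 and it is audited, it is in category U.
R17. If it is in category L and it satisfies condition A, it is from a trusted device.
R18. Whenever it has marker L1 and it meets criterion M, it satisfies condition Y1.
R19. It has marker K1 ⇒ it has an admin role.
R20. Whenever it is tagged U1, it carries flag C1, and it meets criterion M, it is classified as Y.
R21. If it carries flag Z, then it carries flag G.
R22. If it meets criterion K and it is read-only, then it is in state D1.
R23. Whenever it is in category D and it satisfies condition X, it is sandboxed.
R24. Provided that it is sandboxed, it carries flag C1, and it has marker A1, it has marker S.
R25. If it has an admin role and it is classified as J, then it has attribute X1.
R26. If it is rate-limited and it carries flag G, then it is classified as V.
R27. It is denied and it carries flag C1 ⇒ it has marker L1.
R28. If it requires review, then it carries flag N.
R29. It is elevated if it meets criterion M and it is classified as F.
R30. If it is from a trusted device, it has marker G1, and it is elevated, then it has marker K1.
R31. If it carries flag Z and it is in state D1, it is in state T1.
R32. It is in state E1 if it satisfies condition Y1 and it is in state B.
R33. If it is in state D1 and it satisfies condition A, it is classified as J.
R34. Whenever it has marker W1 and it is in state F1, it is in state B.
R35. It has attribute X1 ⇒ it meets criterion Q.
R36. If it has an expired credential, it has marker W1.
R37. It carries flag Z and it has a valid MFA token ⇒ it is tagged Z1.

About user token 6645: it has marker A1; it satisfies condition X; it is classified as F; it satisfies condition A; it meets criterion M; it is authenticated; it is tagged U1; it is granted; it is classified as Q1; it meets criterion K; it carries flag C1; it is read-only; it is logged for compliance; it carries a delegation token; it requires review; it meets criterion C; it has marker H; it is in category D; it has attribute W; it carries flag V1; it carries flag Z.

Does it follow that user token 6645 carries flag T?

Yes

By R8 (it is authenticated, it has marker A1): it has marker G1.
By R10 (it meets criterion C): it is in state F1.
By R20 (it is tagged U1, it carries flag C1, it meets criterion M): it is classified as Y.
By R21 (it carries flag Z): it carries flag G.
By R22 (it meets criterion K, it is read-only): it is in state D1.
By R23 (it is in category D, it satisfies condition X): it is sandboxed.
By R24 (it is sandboxed, it carries flag C1, it has marker A1): it has marker S.
By R28 (it requires review): it carries flag N.
By R29 (it meets criterion M, it is classified as F): it is elevated.
By R33 (it is in state D1, it satisfies condition A): it is classified as J.
By R1 (it carries flag N, it carries flag C1, it carries a delegation token): it is in category L.
By R7 (it is classified as Y, it is read-only): it has an expired credential.
By R14 (it has marker S): it targets a protected resource.
By R17 (it is in category L, it satisfies condition A): it is from a trusted device.
By R30 (it is from a trusted device, it has marker G1, it is elevated): it has marker K1.
By R36 (it has an expired credential): it has marker W1.
By R6 (it targets a protected resource, it carries flag G): it is denied.
By R19 (it has marker K1): it has an admin role.
By R25 (it has an admin role, it is classified as J): it has attribute X1.
By R27 (it is denied, it carries flag C1): it has marker L1.
By R34 (it has marker W1, it is in state F1): it is in state B.
By R35 (it has attribute X1): it meets criterion Q.
By R18 (it has marker L1, it meets criterion M): it satisfies condition Y1.
By R32 (it satisfies condition Y1, it is in state B): it is in state E1.
By R13 (it is in state E1, it meets criterion Q): it is audited.
By R4 (it is audited): it carries flag T.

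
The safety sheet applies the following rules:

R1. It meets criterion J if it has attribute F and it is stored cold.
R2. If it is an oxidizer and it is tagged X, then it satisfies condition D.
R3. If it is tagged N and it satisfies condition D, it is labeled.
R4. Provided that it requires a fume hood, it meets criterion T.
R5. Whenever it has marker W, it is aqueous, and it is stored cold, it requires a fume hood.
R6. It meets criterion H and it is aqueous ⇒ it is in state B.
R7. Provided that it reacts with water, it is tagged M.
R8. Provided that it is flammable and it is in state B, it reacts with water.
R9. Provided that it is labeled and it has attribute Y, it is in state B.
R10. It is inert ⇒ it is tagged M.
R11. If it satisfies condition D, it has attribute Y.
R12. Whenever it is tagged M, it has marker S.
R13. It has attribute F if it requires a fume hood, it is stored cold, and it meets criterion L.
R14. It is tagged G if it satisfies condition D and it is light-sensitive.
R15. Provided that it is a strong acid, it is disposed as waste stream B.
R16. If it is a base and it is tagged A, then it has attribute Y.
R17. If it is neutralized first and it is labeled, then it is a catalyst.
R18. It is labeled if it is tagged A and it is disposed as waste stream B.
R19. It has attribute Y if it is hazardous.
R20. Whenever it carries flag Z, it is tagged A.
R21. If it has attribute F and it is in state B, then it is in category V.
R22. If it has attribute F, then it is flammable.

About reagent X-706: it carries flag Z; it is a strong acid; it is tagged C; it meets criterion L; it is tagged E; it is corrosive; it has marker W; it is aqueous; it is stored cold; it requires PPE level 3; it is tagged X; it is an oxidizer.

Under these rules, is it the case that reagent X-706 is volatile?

No

Forward chaining from the given facts derives: satisfies condition D, requires a fume hood, has attribute Y, has attribute F, is disposed as waste stream B, is tagged A, is flammable, meets criterion J, meets criterion T, is labeled, is in state B, is in category V, reacts with water, is tagged M, has marker S.
No rule has "it is volatile" as its conclusion, and it is not among the given facts.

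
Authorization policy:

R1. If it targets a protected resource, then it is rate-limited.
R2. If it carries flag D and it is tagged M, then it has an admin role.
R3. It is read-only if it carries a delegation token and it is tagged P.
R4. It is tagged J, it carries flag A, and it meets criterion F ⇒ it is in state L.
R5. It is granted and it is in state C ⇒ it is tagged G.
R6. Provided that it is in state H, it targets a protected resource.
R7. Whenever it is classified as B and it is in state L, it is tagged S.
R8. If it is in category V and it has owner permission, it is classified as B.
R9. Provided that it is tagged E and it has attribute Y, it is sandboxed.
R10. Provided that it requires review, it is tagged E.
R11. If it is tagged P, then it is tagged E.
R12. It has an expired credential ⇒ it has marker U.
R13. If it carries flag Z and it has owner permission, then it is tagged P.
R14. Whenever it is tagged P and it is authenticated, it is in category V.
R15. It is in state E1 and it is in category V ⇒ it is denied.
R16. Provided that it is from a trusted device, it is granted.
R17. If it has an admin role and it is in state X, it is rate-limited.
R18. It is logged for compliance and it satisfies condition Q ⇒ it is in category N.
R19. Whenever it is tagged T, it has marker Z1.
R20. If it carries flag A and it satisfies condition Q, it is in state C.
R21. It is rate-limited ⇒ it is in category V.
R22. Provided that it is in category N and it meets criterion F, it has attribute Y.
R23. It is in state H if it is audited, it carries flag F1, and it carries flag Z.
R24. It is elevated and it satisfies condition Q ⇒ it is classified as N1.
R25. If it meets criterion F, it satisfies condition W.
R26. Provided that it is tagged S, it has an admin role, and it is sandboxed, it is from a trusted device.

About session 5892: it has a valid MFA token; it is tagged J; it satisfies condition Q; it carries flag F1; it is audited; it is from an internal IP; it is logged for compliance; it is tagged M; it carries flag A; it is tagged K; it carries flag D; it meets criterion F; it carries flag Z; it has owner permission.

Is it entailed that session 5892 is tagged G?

Yes

By R2 (it carries flag D, it is tagged M): it has an admin role.
By R4 (it is tagged J, it carries flag A, it meets criterion F): it is in state L.
By R13 (it carries flag Z, it has owner permission): it is tagged P.
By R18 (it is logged for compliance, it satisfies condition Q): it is in category N.
By R20 (it carries flag A, it satisfies condition Q): it is in state C.
By R22 (it is in category N, it meets criterion F): it has attribute Y.
By R23 (it is audited, it carries flag F1, it carries flag Z): it is in state H.
By R6 (it is in state H): it targets a protected resource.
By R11 (it is tagged P): it is tagged E.
By R1 (it targets a protected resource): it is rate-limited.
By R9 (it is tagged E, it has attribute Y): it is sandboxed.
By R21 (it is rate-limited): it is in category V.
By R8 (it is in category V, it has owner permission): it is classified as B.
By R7 (it is classified as B, it is in state L): it is tagged S.
By R26 (it is tagged S, it has an admin role, it is sandboxed): it is from a trusted device.
By R16 (it is from a trusted device): it is granted.
By R5 (it is granted, it is in state C): it is tagged G.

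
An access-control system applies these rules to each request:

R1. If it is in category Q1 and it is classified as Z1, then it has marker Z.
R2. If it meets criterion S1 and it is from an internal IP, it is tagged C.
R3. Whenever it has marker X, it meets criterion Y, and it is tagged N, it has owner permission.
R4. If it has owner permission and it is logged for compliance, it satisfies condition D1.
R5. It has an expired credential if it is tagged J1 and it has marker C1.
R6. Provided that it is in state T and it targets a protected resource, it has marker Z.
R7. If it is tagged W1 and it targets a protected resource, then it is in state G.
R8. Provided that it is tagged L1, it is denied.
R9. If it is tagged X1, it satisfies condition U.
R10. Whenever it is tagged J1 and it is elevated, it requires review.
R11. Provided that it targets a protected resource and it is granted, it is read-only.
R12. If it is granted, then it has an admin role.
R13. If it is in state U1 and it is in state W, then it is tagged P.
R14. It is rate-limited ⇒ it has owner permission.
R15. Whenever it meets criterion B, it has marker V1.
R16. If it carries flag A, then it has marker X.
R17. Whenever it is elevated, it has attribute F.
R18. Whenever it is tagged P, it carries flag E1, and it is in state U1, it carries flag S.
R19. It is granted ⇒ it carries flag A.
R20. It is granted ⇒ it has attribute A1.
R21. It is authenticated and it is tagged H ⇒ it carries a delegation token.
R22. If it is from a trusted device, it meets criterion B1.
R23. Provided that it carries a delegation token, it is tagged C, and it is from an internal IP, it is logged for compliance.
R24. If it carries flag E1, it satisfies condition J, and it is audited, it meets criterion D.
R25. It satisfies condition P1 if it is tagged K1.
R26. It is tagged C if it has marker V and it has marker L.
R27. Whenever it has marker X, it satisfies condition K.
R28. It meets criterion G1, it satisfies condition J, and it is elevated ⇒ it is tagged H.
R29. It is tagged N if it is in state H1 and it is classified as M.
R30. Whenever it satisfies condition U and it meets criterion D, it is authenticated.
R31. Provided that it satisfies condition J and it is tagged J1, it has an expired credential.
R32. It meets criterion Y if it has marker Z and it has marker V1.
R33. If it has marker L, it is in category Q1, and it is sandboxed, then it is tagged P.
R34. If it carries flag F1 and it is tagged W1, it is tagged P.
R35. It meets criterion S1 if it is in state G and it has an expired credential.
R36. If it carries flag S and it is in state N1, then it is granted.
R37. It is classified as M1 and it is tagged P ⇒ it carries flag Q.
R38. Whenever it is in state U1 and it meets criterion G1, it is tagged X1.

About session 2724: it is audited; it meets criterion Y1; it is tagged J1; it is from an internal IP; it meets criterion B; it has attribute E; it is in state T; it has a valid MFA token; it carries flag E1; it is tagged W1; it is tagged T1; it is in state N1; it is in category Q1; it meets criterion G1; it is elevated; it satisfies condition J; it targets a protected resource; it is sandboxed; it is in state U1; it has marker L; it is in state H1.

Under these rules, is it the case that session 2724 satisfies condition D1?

No

Forward chaining from the given facts derives: has marker Z, is in state G, requires review, has marker V1, has attribute F, meets criterion D, is tagged H, has an expired credential, meets criterion Y, is tagged P, meets criterion S1, is tagged X1, is tagged C, satisfies condition U, carries flag S, is authenticated, is granted, is read-only, has an admin role, carries flag A, has attribute A1, carries a delegation token, is logged for compliance, has marker X, satisfies condition K.
The only rule concluding "it satisfies condition D1" is R4, which needs "it has owner permission"; that is never established.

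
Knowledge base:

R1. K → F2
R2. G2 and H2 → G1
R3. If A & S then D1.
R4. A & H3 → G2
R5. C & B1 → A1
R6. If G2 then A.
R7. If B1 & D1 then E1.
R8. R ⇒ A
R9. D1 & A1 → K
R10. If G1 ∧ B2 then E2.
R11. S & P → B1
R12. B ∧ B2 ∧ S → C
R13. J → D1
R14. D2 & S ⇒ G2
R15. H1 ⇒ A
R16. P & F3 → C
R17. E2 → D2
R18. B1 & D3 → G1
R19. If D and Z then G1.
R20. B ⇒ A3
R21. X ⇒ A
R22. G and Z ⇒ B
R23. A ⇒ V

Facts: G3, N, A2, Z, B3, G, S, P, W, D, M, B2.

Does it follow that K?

B1  (by R11: S, P)
G1  (by R19: D, Z)
B  (by R22: G, Z)
E2  (by R10: G1, B2)
C  (by R12: B, B2, S)
D2  (by R17: E2)
A1  (by R5: C, B1)
G2  (by R14: D2, S)
A  (by R6: G2)
D1  (by R3: A, S)
K  (by R9: D1, A1)

Yes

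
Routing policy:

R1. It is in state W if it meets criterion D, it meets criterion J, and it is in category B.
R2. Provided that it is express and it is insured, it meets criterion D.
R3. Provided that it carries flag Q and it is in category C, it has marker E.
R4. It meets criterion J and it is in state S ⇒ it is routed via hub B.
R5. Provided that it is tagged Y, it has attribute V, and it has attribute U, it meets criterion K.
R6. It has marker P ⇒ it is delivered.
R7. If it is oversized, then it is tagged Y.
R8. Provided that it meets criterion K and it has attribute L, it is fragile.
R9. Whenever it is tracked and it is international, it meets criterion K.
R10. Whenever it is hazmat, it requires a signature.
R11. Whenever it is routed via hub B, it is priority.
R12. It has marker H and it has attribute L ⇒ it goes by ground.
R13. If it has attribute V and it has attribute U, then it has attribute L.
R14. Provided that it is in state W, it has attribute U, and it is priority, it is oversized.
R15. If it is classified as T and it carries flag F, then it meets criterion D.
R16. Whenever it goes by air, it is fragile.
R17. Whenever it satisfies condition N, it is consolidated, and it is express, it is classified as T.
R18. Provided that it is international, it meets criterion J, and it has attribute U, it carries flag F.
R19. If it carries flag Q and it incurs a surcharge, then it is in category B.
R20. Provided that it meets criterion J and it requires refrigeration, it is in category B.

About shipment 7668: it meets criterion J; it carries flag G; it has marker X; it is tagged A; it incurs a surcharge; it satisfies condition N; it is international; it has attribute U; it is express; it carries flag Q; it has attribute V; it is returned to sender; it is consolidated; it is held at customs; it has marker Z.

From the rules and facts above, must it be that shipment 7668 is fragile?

No

Forward chaining from the given facts derives: has attribute L, is classified as T, carries flag F, is in category B, meets criterion D, is in state W.
Rules concluding "it is fragile": R8 needs "it meets criterion K"; R16 needs "it goes by air" — none of these are established.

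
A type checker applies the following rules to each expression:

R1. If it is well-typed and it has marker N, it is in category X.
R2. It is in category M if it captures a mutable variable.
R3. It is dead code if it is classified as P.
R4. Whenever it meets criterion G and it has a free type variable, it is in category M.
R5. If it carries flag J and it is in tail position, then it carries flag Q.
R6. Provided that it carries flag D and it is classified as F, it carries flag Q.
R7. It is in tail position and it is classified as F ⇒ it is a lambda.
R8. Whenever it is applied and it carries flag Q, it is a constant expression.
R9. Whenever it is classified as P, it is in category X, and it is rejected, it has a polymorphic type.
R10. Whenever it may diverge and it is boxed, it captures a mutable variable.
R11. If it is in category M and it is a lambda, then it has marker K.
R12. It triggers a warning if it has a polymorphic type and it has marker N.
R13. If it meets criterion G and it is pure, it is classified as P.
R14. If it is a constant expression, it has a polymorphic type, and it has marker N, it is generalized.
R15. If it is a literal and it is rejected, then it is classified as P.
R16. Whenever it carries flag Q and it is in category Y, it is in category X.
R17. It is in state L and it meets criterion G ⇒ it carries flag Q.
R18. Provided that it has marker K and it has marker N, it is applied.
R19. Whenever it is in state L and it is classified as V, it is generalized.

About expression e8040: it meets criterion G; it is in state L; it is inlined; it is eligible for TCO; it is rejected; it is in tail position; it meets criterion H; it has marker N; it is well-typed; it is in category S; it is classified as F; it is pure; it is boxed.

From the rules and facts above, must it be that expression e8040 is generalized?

No

Forward chaining from the given facts derives: is in category X, is a lambda, is classified as P, carries flag Q, is dead code, has a polymorphic type, triggers a warning.
Rules concluding "it is generalized": R14 needs "it is a constant expression"; R19 needs "it is classified as V" — none of these are established.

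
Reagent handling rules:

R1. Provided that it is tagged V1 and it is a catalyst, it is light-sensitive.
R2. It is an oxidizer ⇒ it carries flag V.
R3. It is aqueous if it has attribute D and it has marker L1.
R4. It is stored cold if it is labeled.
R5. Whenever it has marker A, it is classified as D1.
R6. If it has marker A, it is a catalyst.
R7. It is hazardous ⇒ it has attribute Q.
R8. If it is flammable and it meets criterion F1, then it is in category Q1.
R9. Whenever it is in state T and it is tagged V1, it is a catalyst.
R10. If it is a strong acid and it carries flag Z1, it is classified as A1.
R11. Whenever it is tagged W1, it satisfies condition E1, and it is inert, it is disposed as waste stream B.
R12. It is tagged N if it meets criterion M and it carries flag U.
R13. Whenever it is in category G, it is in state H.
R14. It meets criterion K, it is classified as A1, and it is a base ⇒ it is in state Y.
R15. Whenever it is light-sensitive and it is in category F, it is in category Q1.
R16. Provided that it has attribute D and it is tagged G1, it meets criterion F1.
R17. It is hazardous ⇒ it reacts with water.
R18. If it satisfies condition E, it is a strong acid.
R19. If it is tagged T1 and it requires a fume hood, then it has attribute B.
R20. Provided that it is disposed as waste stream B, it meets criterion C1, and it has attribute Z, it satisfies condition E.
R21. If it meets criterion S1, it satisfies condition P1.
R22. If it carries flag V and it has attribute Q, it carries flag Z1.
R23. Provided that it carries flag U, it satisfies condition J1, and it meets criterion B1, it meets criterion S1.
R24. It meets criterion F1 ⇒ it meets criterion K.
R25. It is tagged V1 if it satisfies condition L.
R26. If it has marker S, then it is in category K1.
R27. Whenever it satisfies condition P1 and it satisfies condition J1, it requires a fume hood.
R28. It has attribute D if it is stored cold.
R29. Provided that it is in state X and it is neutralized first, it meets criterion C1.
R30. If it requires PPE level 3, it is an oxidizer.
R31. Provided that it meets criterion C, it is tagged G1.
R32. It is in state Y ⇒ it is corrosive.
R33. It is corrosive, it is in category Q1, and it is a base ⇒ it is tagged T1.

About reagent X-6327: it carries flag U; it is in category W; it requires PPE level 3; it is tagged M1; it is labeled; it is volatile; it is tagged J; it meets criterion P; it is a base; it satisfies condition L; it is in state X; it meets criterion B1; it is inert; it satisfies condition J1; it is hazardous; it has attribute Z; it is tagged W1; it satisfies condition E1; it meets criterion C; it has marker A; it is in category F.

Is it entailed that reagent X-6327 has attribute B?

Forward chaining from the given facts derives: is stored cold, is classified as D1, is a catalyst, has attribute Q, is disposed as waste stream B, reacts with water, meets criterion S1, is tagged V1, has attribute D, is an oxidizer, is tagged G1, is light-sensitive, carries flag V, is in category Q1, meets criterion F1, satisfies condition P1, carries flag Z1, meets criterion K, requires a fume hood.
The only rule concluding "it has attribute B" is R19, which needs "it is tagged T1"; that is never established.

No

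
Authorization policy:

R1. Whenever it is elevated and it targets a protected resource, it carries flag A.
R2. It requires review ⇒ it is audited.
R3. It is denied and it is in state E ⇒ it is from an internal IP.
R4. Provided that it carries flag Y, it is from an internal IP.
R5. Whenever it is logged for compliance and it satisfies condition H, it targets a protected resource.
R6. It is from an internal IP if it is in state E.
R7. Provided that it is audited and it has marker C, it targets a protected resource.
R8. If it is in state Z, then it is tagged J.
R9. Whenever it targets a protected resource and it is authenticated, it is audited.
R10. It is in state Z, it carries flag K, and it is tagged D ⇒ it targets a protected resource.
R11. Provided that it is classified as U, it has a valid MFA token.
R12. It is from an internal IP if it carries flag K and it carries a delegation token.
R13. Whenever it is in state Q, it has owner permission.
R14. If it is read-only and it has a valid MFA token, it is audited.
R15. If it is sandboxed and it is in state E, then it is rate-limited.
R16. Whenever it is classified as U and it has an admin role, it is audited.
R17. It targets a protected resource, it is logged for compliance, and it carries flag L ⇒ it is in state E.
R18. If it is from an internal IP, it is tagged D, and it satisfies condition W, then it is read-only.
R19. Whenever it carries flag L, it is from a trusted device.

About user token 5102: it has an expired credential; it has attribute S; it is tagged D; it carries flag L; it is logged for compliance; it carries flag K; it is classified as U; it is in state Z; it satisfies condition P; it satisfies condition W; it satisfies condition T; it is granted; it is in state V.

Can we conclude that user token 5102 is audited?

Yes

By R10 (it is in state Z, it carries flag K, it is tagged D): it targets a protected resource.
By R11 (it is classified as U): it has a valid MFA token.
By R17 (it targets a protected resource, it is logged for compliance, it carries flag L): it is in state E.
By R6 (it is in state E): it is from an internal IP.
By R18 (it is from an internal IP, it is tagged D, it satisfies condition W): it is read-only.
By R14 (it is read-only, it has a valid MFA token): it is audited.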